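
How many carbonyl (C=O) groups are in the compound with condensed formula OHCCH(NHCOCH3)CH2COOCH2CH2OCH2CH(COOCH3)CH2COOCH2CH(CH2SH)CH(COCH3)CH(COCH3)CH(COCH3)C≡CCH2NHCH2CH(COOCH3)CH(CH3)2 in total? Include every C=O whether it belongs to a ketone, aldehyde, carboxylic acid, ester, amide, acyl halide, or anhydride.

9

OHC: aldehyde, 1 C=O (running total 1).
CH(NHCOCH3): amide, 1 C=O (running total 2).
CH2COOCH2: ester, 1 C=O (running total 3).
CH(COOCH3): ester, 1 C=O (running total 4).
CH2COOCH2: ester, 1 C=O (running total 5).
CH(COCH3): ketone, 1 C=O (running total 6).
CH(COCH3): ketone, 1 C=O (running total 7).
CH(COCH3): ketone, 1 C=O (running total 8).
CH(COOCH3): ester, 1 C=O (running total 9).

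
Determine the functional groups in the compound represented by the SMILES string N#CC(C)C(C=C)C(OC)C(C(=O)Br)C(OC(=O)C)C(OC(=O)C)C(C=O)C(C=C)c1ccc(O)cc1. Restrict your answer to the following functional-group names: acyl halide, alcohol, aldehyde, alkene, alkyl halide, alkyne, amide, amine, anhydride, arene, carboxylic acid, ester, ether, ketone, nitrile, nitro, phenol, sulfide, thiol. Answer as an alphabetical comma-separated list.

acyl halide, aldehyde, alkene, arene, ester, ether, nitrile, phenol

N≡C–: carbon triple-bonded to nitrogen → nitrile.
pendant –CH=CH2: C=C double bond → alkene.
pendant –OCH3: C–O–C with sp³ C, no adjacent C=O → ether.
pendant –C(=O)X: carbonyl C bonded to C and halogen → acyl halide.
pendant –OC(=O)CH3: an acyloxy group → ester.
pendant –OC(=O)CH3: an acyloxy group → ester.
pendant –CHO: carbonyl C bonded to C and H → aldehyde.
pendant –CH=CH2: C=C double bond → alkene.
–OH attached directly to an aromatic ring → phenol (not alcohol); the ring itself is an arene.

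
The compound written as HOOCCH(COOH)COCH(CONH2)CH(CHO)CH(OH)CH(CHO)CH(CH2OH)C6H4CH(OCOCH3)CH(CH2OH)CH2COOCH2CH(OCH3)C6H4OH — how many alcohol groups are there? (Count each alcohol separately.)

Reading the structure from left to right:
  HOOC: –COOH: carbonyl C bonded to –OH and C → carboxylic acid (the –OH is not a separate alcohol).
  CH(COOH): pendant –COOH: carbonyl C bonded to C and –OH → carboxylic acid.
  CO: –C(=O)– with carbon on both sides → ketone.
  CH(CONH2): pendant –CONH2: carbonyl C bonded to C and N → amide.
  CH(CHO): pendant –CHO: carbonyl C bonded to C and H → aldehyde.
  CH(OH): –OH on an sp³ carbon → alcohol (secondary).
  CH(CHO): pendant –CHO: carbonyl C bonded to C and H → aldehyde.
  CH(CH2OH): pendant –CH2OH on an sp³ backbone C → alcohol.
  C6H4: para-disubstituted benzene ring → arene.
  CH(OCOCH3): pendant –OC(=O)CH3: an acyloxy group → ester.
  CH(CH2OH): pendant –CH2OH on an sp³ backbone C → alcohol.
  CH2COOCH2: –C(=O)–O–C with C on the carbonyl side → ester.
  CH(OCH3): pendant –OCH3: C–O–C with sp³ C, no adjacent C=O → ether.
  C6H4OH: –OH attached directly to an aromatic ring → phenol (not alcohol); the ring itself is an arene.
Alcohol appears at: CH(OH), CH(CH2OH), CH(CH2OH) → 3.

3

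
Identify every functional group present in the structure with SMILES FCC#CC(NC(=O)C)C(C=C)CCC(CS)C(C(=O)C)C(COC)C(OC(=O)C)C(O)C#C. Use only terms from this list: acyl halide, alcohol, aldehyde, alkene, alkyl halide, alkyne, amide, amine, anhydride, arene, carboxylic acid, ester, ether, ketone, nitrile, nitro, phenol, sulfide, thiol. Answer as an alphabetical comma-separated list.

alcohol, alkene, alkyl halide, alkyne, amide, ester, ether, ketone, thiol

Working along the chain:
  FCH2: halogen on an sp³ carbon → alkyl halide.
  C≡C: C≡C triple bond → alkyne.
  CH(NHCOCH3): pendant –NHC(=O)CH3: N bonded to a carbonyl → amide (not amine).
  CH(CH=CH2): pendant –CH=CH2: C=C double bond → alkene.
  CH(CH2SH): pendant –CH2SH → thiol.
  CH(COCH3): pendant –COCH3: carbonyl C bonded to two carbons → ketone.
  CH(CH2OCH3): pendant –CH2OCH3: C–O–C linkage → ether.
  CH(OCOCH3): pendant –OC(=O)CH3: an acyloxy group → ester.
  CH(OH): –OH on an sp³ carbon → alcohol (secondary).
  C≡CH: C≡C triple bond → alkyne.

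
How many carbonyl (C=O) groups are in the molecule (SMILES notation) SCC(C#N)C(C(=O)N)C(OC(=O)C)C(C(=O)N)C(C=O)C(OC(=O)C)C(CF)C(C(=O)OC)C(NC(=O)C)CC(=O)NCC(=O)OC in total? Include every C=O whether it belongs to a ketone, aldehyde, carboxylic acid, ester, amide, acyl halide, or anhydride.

CH(CONH2): amide, 1 C=O (running total 1).
CH(OCOCH3): ester, 1 C=O (running total 2).
CH(CONH2): amide, 1 C=O (running total 3).
CH(CHO): aldehyde, 1 C=O (running total 4).
CH(OCOCH3): ester, 1 C=O (running total 5).
CH(COOCH3): ester, 1 C=O (running total 6).
CH(NHCOCH3): amide, 1 C=O (running total 7).
CH2CONHCH2: amide, 1 C=O (running total 8).
COOCH3: ester, 1 C=O (running total 9).

9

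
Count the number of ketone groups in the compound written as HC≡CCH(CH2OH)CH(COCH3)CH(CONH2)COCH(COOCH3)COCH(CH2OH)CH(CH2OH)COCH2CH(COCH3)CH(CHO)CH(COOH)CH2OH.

5

Working along the chain:
  HC≡C: C≡C triple bond → alkyne.
  CH(CH2OH): pendant –CH2OH on an sp³ backbone C → alcohol.
  CH(COCH3): pendant –COCH3: carbonyl C bonded to two carbons → ketone.
  CH(CONH2): pendant –CONH2: carbonyl C bonded to C and N → amide.
  CO: –C(=O)– with carbon on both sides → ketone.
  CH(COOCH3): pendant –COOCH3: carbonyl C bonded to C and –OCH3 → ester.
  CO: –C(=O)– with carbon on both sides → ketone.
  CH(CH2OH): pendant –CH2OH on an sp³ backbone C → alcohol.
  CH(CH2OH): pendant –CH2OH on an sp³ backbone C → alcohol.
  CO: –C(=O)– with carbon on both sides → ketone.
  CH(COCH3): pendant –COCH3: carbonyl C bonded to two carbons → ketone.
  CH(CHO): pendant –CHO: carbonyl C bonded to C and H → aldehyde.
  CH(COOH): pendant –COOH: carbonyl C bonded to C and –OH → carboxylic acid.
  CH2OH: –OH on an sp³ carbon → alcohol.
Ketone appears at: CH(COCH3), CO, CO, CO, CH(COCH3) → 5.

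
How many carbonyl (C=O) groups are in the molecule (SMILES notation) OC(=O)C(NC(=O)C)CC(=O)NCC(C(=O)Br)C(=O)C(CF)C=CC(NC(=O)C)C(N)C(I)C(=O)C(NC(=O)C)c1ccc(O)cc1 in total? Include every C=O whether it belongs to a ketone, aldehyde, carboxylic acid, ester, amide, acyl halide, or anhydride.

HOOC: carboxylic acid, 1 C=O (running total 1).
CH(NHCOCH3): amide, 1 C=O (running total 2).
CH2CONHCH2: amide, 1 C=O (running total 3).
CH(COBr): acyl halide, 1 C=O (running total 4).
CO: ketone, 1 C=O (running total 5).
CH(NHCOCH3): amide, 1 C=O (running total 6).
CO: ketone, 1 C=O (running total 7).
CH(NHCOCH3): amide, 1 C=O (running total 8).

8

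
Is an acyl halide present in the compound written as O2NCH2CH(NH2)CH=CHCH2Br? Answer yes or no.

no

Reading the structure from left to right:
  O2NCH2: –NO2 on carbon → nitro group.
  CH(NH2): –NH2 on an sp³ carbon with no adjacent C=O → amine.
  CH=CH: C=C double bond → alkene.
  CH2Br: halogen on an sp³ carbon → alkyl halide.
The groups actually present are: alkene, alkyl halide, amine, nitro.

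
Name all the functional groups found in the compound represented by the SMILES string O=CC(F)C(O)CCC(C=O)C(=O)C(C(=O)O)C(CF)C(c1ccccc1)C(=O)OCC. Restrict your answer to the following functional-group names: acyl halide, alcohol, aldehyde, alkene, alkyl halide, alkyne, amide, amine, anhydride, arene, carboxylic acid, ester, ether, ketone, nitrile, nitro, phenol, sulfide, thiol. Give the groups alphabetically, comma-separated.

Taking each segment in turn:
  OHC: terminal –CHO: carbonyl C bonded to H and C → aldehyde.
  CH(F): halogen on an sp³ carbon → alkyl halide.
  CH(OH): –OH on an sp³ carbon → alcohol (secondary).
  CH(CHO): pendant –CHO: carbonyl C bonded to C and H → aldehyde.
  CO: –C(=O)– with carbon on both sides → ketone.
  CH(COOH): pendant –COOH: carbonyl C bonded to C and –OH → carboxylic acid.
  CH(CH2F): pendant –CH2X: halogen on sp³ carbon → alkyl halide.
  CH(C6H5): pendant –C6H5: benzene ring → arene.
  COOCH2CH3: –C(=O)OCH2CH3: carbonyl C bonded to C and to –OEt → ester.

alcohol, aldehyde, alkyl halide, arene, carboxylic acid, ester, ketone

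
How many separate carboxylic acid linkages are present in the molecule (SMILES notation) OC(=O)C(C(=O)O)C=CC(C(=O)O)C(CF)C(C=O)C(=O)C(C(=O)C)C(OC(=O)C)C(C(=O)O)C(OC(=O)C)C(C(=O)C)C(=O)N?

Taking each segment in turn:
  HOOC: –COOH: carbonyl C bonded to –OH and C → carboxylic acid (the –OH is not a separate alcohol).
  CH(COOH): pendant –COOH: carbonyl C bonded to C and –OH → carboxylic acid.
  CH=CH: C=C double bond → alkene.
  CH(COOH): pendant –COOH: carbonyl C bonded to C and –OH → carboxylic acid.
  CH(CH2F): pendant –CH2X: halogen on sp³ carbon → alkyl halide.
  CH(CHO): pendant –CHO: carbonyl C bonded to C and H → aldehyde.
  CO: –C(=O)– with carbon on both sides → ketone.
  CH(COCH3): pendant –COCH3: carbonyl C bonded to two carbons → ketone.
  CH(OCOCH3): pendant –OC(=O)CH3: an acyloxy group → ester.
  CH(COOH): pendant –COOH: carbonyl C bonded to C and –OH → carboxylic acid.
  CH(OCOCH3): pendant –OC(=O)CH3: an acyloxy group → ester.
  CH(COCH3): pendant –COCH3: carbonyl C bonded to two carbons → ketone.
  CONH2: –C(=O)NH2: carbonyl C bonded to C and to N → amide (the N is not a separate amine).
Carboxylic acid appears at: HOOC, CH(COOH), CH(COOH), CH(COOH) → 4.

4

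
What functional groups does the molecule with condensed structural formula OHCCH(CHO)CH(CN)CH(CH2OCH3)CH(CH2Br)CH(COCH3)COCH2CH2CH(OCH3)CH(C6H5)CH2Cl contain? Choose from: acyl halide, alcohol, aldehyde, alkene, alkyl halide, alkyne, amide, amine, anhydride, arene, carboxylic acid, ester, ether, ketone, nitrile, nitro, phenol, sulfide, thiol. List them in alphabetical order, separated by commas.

aldehyde, alkyl halide, arene, ether, ketone, nitrile

terminal –CHO: carbonyl C bonded to H and C → aldehyde.
pendant –CHO: carbonyl C bonded to C and H → aldehyde.
pendant –C≡N: nitrile.
pendant –CH2OCH3: C–O–C linkage → ether.
pendant –CH2X: halogen on sp³ carbon → alkyl halide.
pendant –COCH3: carbonyl C bonded to two carbons → ketone.
–C(=O)– with carbon on both sides → ketone.
pendant –OCH3: C–O–C with sp³ C, no adjacent C=O → ether.
pendant –C6H5: benzene ring → arene.
halogen on an sp³ carbon → alkyl halide.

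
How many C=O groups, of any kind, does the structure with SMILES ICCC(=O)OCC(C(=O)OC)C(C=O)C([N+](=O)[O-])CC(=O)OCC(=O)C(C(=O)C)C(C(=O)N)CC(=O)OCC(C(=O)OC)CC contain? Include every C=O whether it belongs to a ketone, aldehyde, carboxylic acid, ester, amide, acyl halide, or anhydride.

9

CH2COOCH2: ester, 1 C=O (running total 1).
CH(COOCH3): ester, 1 C=O (running total 2).
CH(CHO): aldehyde, 1 C=O (running total 3).
CH2COOCH2: ester, 1 C=O (running total 4).
CO: ketone, 1 C=O (running total 5).
CH(COCH3): ketone, 1 C=O (running total 6).
CH(CONH2): amide, 1 C=O (running total 7).
CH2COOCH2: ester, 1 C=O (running total 8).
CH(COOCH3): ester, 1 C=O (running total 9).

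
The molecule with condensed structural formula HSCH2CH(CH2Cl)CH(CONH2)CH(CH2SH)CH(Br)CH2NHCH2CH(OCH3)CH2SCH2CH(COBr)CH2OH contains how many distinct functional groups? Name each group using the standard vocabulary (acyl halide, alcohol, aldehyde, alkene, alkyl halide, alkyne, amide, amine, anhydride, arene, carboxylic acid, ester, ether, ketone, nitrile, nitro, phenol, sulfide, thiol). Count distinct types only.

Taking each segment in turn:
  HSCH2: –SH on an sp³ carbon → thiol.
  CH(CH2Cl): pendant –CH2X: halogen on sp³ carbon → alkyl halide.
  CH(CONH2): pendant –CONH2: carbonyl C bonded to C and N → amide.
  CH(CH2SH): pendant –CH2SH → thiol.
  CH(Br): halogen on an sp³ carbon → alkyl halide.
  CH2NHCH2: C–N–C with sp³ carbons and no adjacent C=O → amine (secondary).
  CH(OCH3): pendant –OCH3: C–O–C with sp³ C, no adjacent C=O → ether.
  CH2SCH2: C–S–C linkage → sulfide (thioether).
  CH(COBr): pendant –C(=O)X: carbonyl C bonded to C and halogen → acyl halide.
  CH2OH: –OH on an sp³ carbon → alcohol.
Distinct types present: acyl halide, alcohol, alkyl halide, amide, amine, ether, sulfide, thiol.

8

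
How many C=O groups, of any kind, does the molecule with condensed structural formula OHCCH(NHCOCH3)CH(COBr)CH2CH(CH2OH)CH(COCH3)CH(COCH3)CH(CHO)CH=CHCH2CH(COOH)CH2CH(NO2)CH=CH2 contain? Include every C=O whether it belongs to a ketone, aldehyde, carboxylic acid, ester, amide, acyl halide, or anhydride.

7

OHC: aldehyde, 1 C=O (running total 1).
CH(NHCOCH3): amide, 1 C=O (running total 2).
CH(COBr): acyl halide, 1 C=O (running total 3).
CH(COCH3): ketone, 1 C=O (running total 4).
CH(COCH3): ketone, 1 C=O (running total 5).
CH(CHO): aldehyde, 1 C=O (running total 6).
CH(COOH): carboxylic acid, 1 C=O (running total 7).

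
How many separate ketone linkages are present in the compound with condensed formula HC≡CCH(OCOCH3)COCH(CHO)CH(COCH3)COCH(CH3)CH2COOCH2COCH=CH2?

Working along the chain:
  HC≡C: C≡C triple bond → alkyne.
  CH(OCOCH3): pendant –OC(=O)CH3: an acyloxy group → ester.
  CO: –C(=O)– with carbon on both sides → ketone.
  CH(CHO): pendant –CHO: carbonyl C bonded to C and H → aldehyde.
  CH(COCH3): pendant –COCH3: carbonyl C bonded to two carbons → ketone.
  CO: –C(=O)– with carbon on both sides → ketone.
  CH2COOCH2: –C(=O)–O–C with C on the carbonyl side → ester.
  CO: –C(=O)– with carbon on both sides → ketone.
  CH=CH2: C=C double bond → alkene.
Ketone appears at: CO, CH(COCH3), CO, CO → 4.

4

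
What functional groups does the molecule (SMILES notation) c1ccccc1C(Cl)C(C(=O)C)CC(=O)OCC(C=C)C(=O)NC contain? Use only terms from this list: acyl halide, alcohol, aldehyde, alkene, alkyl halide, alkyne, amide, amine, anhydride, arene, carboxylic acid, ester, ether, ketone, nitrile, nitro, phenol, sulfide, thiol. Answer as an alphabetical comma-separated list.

alkene, alkyl halide, amide, arene, ester, ketone

Working along the chain:
  C6H5: C6H5– phenyl ring → arene.
  CH(Cl): halogen on an sp³ carbon → alkyl halide.
  CH(COCH3): pendant –COCH3: carbonyl C bonded to two carbons → ketone.
  CH2COOCH2: –C(=O)–O–C with C on the carbonyl side → ester.
  CH(CH=CH2): pendant –CH=CH2: C=C double bond → alkene.
  CONHCH3: –C(=O)NHCH3: carbonyl C bonded to C and to N → amide (the N is not an amine).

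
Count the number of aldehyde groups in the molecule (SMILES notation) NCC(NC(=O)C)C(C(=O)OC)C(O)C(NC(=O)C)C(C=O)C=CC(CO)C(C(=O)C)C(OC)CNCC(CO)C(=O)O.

–NH2 on an sp³ carbon with no adjacent C=O → amine.
pendant –NHC(=O)CH3: N bonded to a carbonyl → amide (not amine).
pendant –COOCH3: carbonyl C bonded to C and –OCH3 → ester.
–OH on an sp³ carbon → alcohol (secondary).
pendant –NHC(=O)CH3: N bonded to a carbonyl → amide (not amine).
pendant –CHO: carbonyl C bonded to C and H → aldehyde.
C=C double bond → alkene.
pendant –CH2OH on an sp³ backbone C → alcohol.
pendant –COCH3: carbonyl C bonded to two carbons → ketone.
pendant –OCH3: C–O–C with sp³ C, no adjacent C=O → ether.
C–N–C with sp³ carbons and no adjacent C=O → amine (secondary).
pendant –CH2OH on an sp³ backbone C → alcohol.
–COOH: carbonyl C bonded to –OH and C → carboxylic acid (the –OH is not a separate alcohol).
Aldehyde appears at: CH(CHO) → 1.

1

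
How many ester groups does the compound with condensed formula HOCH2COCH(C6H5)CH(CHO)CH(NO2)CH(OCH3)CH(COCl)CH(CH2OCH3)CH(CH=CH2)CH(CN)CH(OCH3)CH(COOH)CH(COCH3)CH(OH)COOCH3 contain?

HO– on an sp³ carbon → alcohol.
–C(=O)– with carbon on both sides → ketone.
pendant –C6H5: benzene ring → arene.
pendant –CHO: carbonyl C bonded to C and H → aldehyde.
–NO2 on an sp³ carbon → nitro (the N=O is not a carbonyl).
pendant –OCH3: C–O–C with sp³ C, no adjacent C=O → ether.
pendant –C(=O)X: carbonyl C bonded to C and halogen → acyl halide.
pendant –CH2OCH3: C–O–C linkage → ether.
pendant –CH=CH2: C=C double bond → alkene.
pendant –C≡N: nitrile.
pendant –OCH3: C–O–C with sp³ C, no adjacent C=O → ether.
pendant –COOH: carbonyl C bonded to C and –OH → carboxylic acid.
pendant –COCH3: carbonyl C bonded to two carbons → ketone.
–OH on an sp³ carbon → alcohol (secondary).
–C(=O)OCH3: carbonyl C bonded to C and to –OCH3 → ester (not ketone + ether).
Ester appears at: COOCH3 → 1.

1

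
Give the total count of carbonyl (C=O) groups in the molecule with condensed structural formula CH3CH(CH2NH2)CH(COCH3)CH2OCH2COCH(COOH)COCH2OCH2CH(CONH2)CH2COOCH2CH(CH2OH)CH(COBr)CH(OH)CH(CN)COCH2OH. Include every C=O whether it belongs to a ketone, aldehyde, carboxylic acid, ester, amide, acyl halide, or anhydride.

CH(COCH3): ketone, 1 C=O (running total 1).
CO: ketone, 1 C=O (running total 2).
CH(COOH): carboxylic acid, 1 C=O (running total 3).
CO: ketone, 1 C=O (running total 4).
CH(CONH2): amide, 1 C=O (running total 5).
CH2COOCH2: ester, 1 C=O (running total 6).
CH(COBr): acyl halide, 1 C=O (running total 7).
CO: ketone, 1 C=O (running total 8).

8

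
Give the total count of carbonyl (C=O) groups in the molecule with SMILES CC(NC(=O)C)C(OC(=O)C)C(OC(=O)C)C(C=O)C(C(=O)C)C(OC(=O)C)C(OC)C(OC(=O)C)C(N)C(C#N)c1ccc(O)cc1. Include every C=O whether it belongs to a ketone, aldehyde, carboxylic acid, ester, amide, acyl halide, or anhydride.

7

CH(NHCOCH3): amide, 1 C=O (running total 1).
CH(OCOCH3): ester, 1 C=O (running total 2).
CH(OCOCH3): ester, 1 C=O (running total 3).
CH(CHO): aldehyde, 1 C=O (running total 4).
CH(COCH3): ketone, 1 C=O (running total 5).
CH(OCOCH3): ester, 1 C=O (running total 6).
CH(OCOCH3): ester, 1 C=O (running total 7).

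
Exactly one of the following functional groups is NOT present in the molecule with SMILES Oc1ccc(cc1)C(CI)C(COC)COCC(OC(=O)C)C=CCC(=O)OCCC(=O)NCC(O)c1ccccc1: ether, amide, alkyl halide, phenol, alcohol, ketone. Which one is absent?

alcohol: present (CH(OH) — –OH on an sp³ carbon → alcohol (secondary)).
phenol: present (HOC6H4 — –OH attached directly to an aromatic ring → phenol (not alcohol); the ring itself is an arene).
ether: present (CH(CH2OCH3) — pendant –CH2OCH3: C–O–C linkage → ether).
alkyl halide: present (CH(CH2I) — pendant –CH2X: halogen on sp³ carbon → alkyl halide).
amide: present (CH2CONHCH2 — –C(=O)–N– linkage → amide (the N is not an amine)).
ketone: absent. In each of CH(OCOCH3) and CH2COOCH2, the C=O is bonded to an –O–C group, which defines an ester, not a ketone. In CH2CONHCH2, the C=O is bonded to nitrogen, which defines an amide, not a ketone.

ketone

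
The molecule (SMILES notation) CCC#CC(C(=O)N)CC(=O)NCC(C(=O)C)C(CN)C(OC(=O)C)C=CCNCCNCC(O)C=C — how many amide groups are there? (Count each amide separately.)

2

Working along the chain:
  C≡C: C≡C triple bond → alkyne.
  CH(CONH2): pendant –CONH2: carbonyl C bonded to C and N → amide.
  CH2CONHCH2: –C(=O)–N– linkage → amide (the N is not an amine).
  CH(COCH3): pendant –COCH3: carbonyl C bonded to two carbons → ketone.
  CH(CH2NH2): pendant –CH2NH2: N on sp³ C, no adjacent C=O → amine.
  CH(OCOCH3): pendant –OC(=O)CH3: an acyloxy group → ester.
  CH=CH: C=C double bond → alkene.
  CH2NHCH2: C–N–C with sp³ carbons and no adjacent C=O → amine (secondary).
  CH2NHCH2: C–N–C with sp³ carbons and no adjacent C=O → amine (secondary).
  CH(OH): –OH on an sp³ carbon → alcohol (secondary).
  CH=CH2: C=C double bond → alkene.
Amide appears at: CH(CONH2), CH2CONHCH2 → 2.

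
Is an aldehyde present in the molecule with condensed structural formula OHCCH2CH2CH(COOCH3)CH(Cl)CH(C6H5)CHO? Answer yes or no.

yes

terminal –CHO: carbonyl C bonded to H and C → aldehyde.
pendant –COOCH3: carbonyl C bonded to C and –OCH3 → ester.
halogen on an sp³ carbon → alkyl halide.
pendant –C6H5: benzene ring → arene.
terminal –CHO: carbonyl C bonded to H and C → aldehyde.
The OHC segment supplies the aldehyde: terminal –CHO: carbonyl C bonded to H and C → aldehyde.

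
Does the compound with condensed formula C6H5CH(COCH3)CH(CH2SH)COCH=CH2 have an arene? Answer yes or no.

yes

C6H5– phenyl ring → arene.
pendant –COCH3: carbonyl C bonded to two carbons → ketone.
pendant –CH2SH → thiol.
–C(=O)– with carbon on both sides → ketone.
C=C double bond → alkene.
The C6H5 segment supplies the arene: C6H5– phenyl ring → arene.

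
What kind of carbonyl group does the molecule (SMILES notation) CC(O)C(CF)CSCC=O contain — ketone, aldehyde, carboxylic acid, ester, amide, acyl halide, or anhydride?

aldehyde

The carbonyl is in the CHO segment: terminal –CHO: carbonyl C bonded to H and C → aldehyde.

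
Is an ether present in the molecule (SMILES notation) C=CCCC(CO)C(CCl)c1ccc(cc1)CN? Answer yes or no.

C=C double bond → alkene.
pendant –CH2OH on an sp³ backbone C → alcohol.
pendant –CH2X: halogen on sp³ carbon → alkyl halide.
para-disubstituted benzene ring → arene.
–NH2 on an sp³ carbon with no adjacent C=O → amine.
The groups actually present are: alcohol, alkene, alkyl halide, amine, arene.

no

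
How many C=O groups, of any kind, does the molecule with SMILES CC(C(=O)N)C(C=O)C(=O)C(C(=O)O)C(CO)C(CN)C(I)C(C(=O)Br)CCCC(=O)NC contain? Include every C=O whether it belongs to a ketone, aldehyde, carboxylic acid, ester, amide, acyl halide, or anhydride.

6

CH(CONH2): amide, 1 C=O (running total 1).
CH(CHO): aldehyde, 1 C=O (running total 2).
CO: ketone, 1 C=O (running total 3).
CH(COOH): carboxylic acid, 1 C=O (running total 4).
CH(COBr): acyl halide, 1 C=O (running total 5).
CONHCH3: amide, 1 C=O (running total 6).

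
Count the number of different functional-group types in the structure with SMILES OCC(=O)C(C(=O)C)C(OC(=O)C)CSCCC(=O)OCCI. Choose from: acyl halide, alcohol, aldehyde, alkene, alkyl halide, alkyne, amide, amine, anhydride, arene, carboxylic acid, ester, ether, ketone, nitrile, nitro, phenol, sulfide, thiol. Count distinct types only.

Working along the chain:
  HOCH2: HO– on an sp³ carbon → alcohol.
  CO: –C(=O)– with carbon on both sides → ketone.
  CH(COCH3): pendant –COCH3: carbonyl C bonded to two carbons → ketone.
  CH(OCOCH3): pendant –OC(=O)CH3: an acyloxy group → ester.
  CH2SCH2: C–S–C linkage → sulfide (thioether).
  CH2COOCH2: –C(=O)–O–C with C on the carbonyl side → ester.
  CH2I: halogen on an sp³ carbon → alkyl halide.
Distinct types present: alcohol, alkyl halide, ester, ketone, sulfide.

5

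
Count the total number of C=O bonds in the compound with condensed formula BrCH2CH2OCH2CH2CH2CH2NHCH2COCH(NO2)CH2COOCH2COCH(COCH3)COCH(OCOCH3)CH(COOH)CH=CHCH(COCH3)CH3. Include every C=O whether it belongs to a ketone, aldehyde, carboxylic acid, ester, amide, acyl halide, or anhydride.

8

CO: ketone, 1 C=O (running total 1).
CH2COOCH2: ester, 1 C=O (running total 2).
CO: ketone, 1 C=O (running total 3).
CH(COCH3): ketone, 1 C=O (running total 4).
CO: ketone, 1 C=O (running total 5).
CH(OCOCH3): ester, 1 C=O (running total 6).
CH(COOH): carboxylic acid, 1 C=O (running total 7).
CH(COCH3): ketone, 1 C=O (running total 8).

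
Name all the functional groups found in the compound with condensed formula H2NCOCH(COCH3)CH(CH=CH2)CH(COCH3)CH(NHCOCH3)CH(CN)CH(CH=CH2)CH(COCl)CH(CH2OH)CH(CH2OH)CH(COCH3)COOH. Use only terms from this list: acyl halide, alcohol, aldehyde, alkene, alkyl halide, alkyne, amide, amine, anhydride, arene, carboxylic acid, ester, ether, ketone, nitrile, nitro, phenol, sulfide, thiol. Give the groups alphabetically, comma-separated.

acyl halide, alcohol, alkene, amide, carboxylic acid, ketone, nitrile

Working along the chain:
  H2NCO: –C(=O)NH2: carbonyl C bonded to C and to N → amide (the N is not a separate amine).
  CH(COCH3): pendant –COCH3: carbonyl C bonded to two carbons → ketone.
  CH(CH=CH2): pendant –CH=CH2: C=C double bond → alkene.
  CH(COCH3): pendant –COCH3: carbonyl C bonded to two carbons → ketone.
  CH(NHCOCH3): pendant –NHC(=O)CH3: N bonded to a carbonyl → amide (not amine).
  CH(CN): pendant –C≡N: nitrile.
  CH(CH=CH2): pendant –CH=CH2: C=C double bond → alkene.
  CH(COCl): pendant –C(=O)X: carbonyl C bonded to C and halogen → acyl halide.
  CH(CH2OH): pendant –CH2OH on an sp³ backbone C → alcohol.
  CH(CH2OH): pendant –CH2OH on an sp³ backbone C → alcohol.
  CH(COCH3): pendant –COCH3: carbonyl C bonded to two carbons → ketone.
  COOH: –COOH: carbonyl C bonded to –OH and C → carboxylic acid (the –OH is not a separate alcohol).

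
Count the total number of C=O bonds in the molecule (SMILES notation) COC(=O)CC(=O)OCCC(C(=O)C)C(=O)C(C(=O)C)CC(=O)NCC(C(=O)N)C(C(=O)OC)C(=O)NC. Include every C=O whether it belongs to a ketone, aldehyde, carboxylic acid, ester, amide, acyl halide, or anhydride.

9

CH3OOC: ester, 1 C=O (running total 1).
CH2COOCH2: ester, 1 C=O (running total 2).
CH(COCH3): ketone, 1 C=O (running total 3).
CO: ketone, 1 C=O (running total 4).
CH(COCH3): ketone, 1 C=O (running total 5).
CH2CONHCH2: amide, 1 C=O (running total 6).
CH(CONH2): amide, 1 C=O (running total 7).
CH(COOCH3): ester, 1 C=O (running total 8).
CONHCH3: amide, 1 C=O (running total 9).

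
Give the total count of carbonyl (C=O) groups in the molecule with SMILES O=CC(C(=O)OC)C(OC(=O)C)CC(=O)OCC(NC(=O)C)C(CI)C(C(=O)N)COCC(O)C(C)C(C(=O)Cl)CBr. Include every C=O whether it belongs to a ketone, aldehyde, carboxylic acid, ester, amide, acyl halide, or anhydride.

7

OHC: aldehyde, 1 C=O (running total 1).
CH(COOCH3): ester, 1 C=O (running total 2).
CH(OCOCH3): ester, 1 C=O (running total 3).
CH2COOCH2: ester, 1 C=O (running total 4).
CH(NHCOCH3): amide, 1 C=O (running total 5).
CH(CONH2): amide, 1 C=O (running total 6).
CH(COCl): acyl halide, 1 C=O (running total 7).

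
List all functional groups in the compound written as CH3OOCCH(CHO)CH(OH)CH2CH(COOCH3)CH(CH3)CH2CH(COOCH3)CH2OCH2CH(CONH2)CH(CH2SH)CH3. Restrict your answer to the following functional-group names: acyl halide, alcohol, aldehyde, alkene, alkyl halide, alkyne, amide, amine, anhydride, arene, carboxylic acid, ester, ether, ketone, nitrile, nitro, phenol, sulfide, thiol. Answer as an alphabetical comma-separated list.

Reading the structure from left to right:
  CH3OOC: CH3O–C(=O)–: carbonyl C bonded to C and to –OCH3 → ester (not ketone + ether).
  CH(CHO): pendant –CHO: carbonyl C bonded to C and H → aldehyde.
  CH(OH): –OH on an sp³ carbon → alcohol (secondary).
  CH(COOCH3): pendant –COOCH3: carbonyl C bonded to C and –OCH3 → ester.
  CH(COOCH3): pendant –COOCH3: carbonyl C bonded to C and –OCH3 → ester.
  CH2OCH2: C–O–C with sp³ carbons on both sides and no adjacent C=O → ether.
  CH(CONH2): pendant –CONH2: carbonyl C bonded to C and N → amide.
  CH(CH2SH): pendant –CH2SH → thiol.

alcohol, aldehyde, amide, ester, ether, thiol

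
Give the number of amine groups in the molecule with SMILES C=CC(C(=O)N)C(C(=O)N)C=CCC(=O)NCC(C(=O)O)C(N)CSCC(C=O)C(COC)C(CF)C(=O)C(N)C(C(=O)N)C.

C=C double bond → alkene.
pendant –CONH2: carbonyl C bonded to C and N → amide.
pendant –CONH2: carbonyl C bonded to C and N → amide.
C=C double bond → alkene.
–C(=O)–N– linkage → amide (the N is not an amine).
pendant –COOH: carbonyl C bonded to C and –OH → carboxylic acid.
–NH2 on an sp³ carbon with no adjacent C=O → amine.
C–S–C linkage → sulfide (thioether).
pendant –CHO: carbonyl C bonded to C and H → aldehyde.
pendant –CH2OCH3: C–O–C linkage → ether.
pendant –CH2X: halogen on sp³ carbon → alkyl halide.
–C(=O)– with carbon on both sides → ketone.
–NH2 on an sp³ carbon with no adjacent C=O → amine.
pendant –CONH2: carbonyl C bonded to C and N → amide.
Amine appears at: CH(NH2), CH(NH2) → 2.

2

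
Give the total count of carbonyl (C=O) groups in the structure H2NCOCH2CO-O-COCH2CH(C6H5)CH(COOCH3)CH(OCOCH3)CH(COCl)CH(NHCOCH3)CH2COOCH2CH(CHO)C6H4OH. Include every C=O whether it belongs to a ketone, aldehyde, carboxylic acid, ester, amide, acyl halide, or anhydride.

H2NCO: amide, 1 C=O (running total 1).
CH2CO-O-COCH2: anhydride, 2 C=O (running total 3).
CH(COOCH3): ester, 1 C=O (running total 4).
CH(OCOCH3): ester, 1 C=O (running total 5).
CH(COCl): acyl halide, 1 C=O (running total 6).
CH(NHCOCH3): amide, 1 C=O (running total 7).
CH2COOCH2: ester, 1 C=O (running total 8).
CH(CHO): aldehyde, 1 C=O (running total 9).

9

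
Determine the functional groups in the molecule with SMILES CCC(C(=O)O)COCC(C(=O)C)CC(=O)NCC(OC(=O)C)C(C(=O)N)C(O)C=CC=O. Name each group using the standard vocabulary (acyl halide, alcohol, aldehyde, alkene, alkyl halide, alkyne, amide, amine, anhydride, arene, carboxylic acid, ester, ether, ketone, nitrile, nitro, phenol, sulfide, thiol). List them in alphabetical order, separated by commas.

Reading the structure from left to right:
  CH(COOH): pendant –COOH: carbonyl C bonded to C and –OH → carboxylic acid.
  CH2OCH2: C–O–C with sp³ carbons on both sides and no adjacent C=O → ether.
  CH(COCH3): pendant –COCH3: carbonyl C bonded to two carbons → ketone.
  CH2CONHCH2: –C(=O)–N– linkage → amide (the N is not an amine).
  CH(OCOCH3): pendant –OC(=O)CH3: an acyloxy group → ester.
  CH(CONH2): pendant –CONH2: carbonyl C bonded to C and N → amide.
  CH(OH): –OH on an sp³ carbon → alcohol (secondary).
  CH=CH: C=C double bond → alkene.
  CHO: terminal –CHO: carbonyl C bonded to H and C → aldehyde.

alcohol, aldehyde, alkene, amide, carboxylic acid, ester, ether, ketone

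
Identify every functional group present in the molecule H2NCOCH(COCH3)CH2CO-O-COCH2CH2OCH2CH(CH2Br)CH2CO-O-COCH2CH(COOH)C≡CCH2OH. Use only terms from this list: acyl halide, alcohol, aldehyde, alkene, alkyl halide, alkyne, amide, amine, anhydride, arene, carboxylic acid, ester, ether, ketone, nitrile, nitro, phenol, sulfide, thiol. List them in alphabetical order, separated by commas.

Reading the structure from left to right:
  H2NCO: –C(=O)NH2: carbonyl C bonded to C and to N → amide (the N is not a separate amine).
  CH(COCH3): pendant –COCH3: carbonyl C bonded to two carbons → ketone.
  CH2CO-O-COCH2: two acyl groups sharing one oxygen, –C(=O)–O–C(=O)– → anhydride.
  CH2OCH2: C–O–C with sp³ carbons on both sides and no adjacent C=O → ether.
  CH(CH2Br): pendant –CH2X: halogen on sp³ carbon → alkyl halide.
  CH2CO-O-COCH2: two acyl groups sharing one oxygen, –C(=O)–O–C(=O)– → anhydride.
  CH(COOH): pendant –COOH: carbonyl C bonded to C and –OH → carboxylic acid.
  C≡C: C≡C triple bond → alkyne.
  CH2OH: –OH on an sp³ carbon → alcohol.

alcohol, alkyl halide, alkyne, amide, anhydride, carboxylic acid, ether, ketone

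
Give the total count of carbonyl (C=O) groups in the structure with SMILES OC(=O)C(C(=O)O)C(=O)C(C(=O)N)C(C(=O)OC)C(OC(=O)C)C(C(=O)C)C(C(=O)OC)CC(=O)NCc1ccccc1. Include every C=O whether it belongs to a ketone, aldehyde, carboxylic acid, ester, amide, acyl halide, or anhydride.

HOOC: carboxylic acid, 1 C=O (running total 1).
CH(COOH): carboxylic acid, 1 C=O (running total 2).
CO: ketone, 1 C=O (running total 3).
CH(CONH2): amide, 1 C=O (running total 4).
CH(COOCH3): ester, 1 C=O (running total 5).
CH(OCOCH3): ester, 1 C=O (running total 6).
CH(COCH3): ketone, 1 C=O (running total 7).
CH(COOCH3): ester, 1 C=O (running total 8).
CH2CONHCH2: amide, 1 C=O (running total 9).

9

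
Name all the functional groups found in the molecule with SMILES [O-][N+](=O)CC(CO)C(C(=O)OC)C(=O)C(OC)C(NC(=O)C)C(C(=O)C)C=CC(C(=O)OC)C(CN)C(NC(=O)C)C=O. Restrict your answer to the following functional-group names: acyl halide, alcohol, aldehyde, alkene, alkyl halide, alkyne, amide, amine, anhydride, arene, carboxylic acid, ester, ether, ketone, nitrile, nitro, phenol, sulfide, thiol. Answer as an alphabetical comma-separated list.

alcohol, aldehyde, alkene, amide, amine, ester, ether, ketone, nitro

–NO2 on carbon → nitro group.
pendant –CH2OH on an sp³ backbone C → alcohol.
pendant –COOCH3: carbonyl C bonded to C and –OCH3 → ester.
–C(=O)– with carbon on both sides → ketone.
pendant –OCH3: C–O–C with sp³ C, no adjacent C=O → ether.
pendant –NHC(=O)CH3: N bonded to a carbonyl → amide (not amine).
pendant –COCH3: carbonyl C bonded to two carbons → ketone.
C=C double bond → alkene.
pendant –COOCH3: carbonyl C bonded to C and –OCH3 → ester.
pendant –CH2NH2: N on sp³ C, no adjacent C=O → amine.
pendant –NHC(=O)CH3: N bonded to a carbonyl → amide (not amine).
terminal –CHO: carbonyl C bonded to H and C → aldehyde.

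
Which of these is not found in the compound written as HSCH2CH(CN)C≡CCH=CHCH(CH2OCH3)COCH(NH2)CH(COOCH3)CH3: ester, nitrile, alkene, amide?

nitrile: present (CH(CN) — pendant –C≡N: nitrile).
ester: present (CH(COOCH3) — pendant –COOCH3: carbonyl C bonded to C and –OCH3 → ester).
alkene: present (CH=CH — C=C double bond → alkene).
amide: no segment matches this pattern.

amide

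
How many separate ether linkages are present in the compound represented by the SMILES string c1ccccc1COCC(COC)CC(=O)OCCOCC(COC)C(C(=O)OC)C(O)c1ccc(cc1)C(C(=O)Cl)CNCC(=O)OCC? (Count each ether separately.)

4

C6H5– phenyl ring → arene.
C–O–C with sp³ carbons on both sides and no adjacent C=O → ether.
pendant –CH2OCH3: C–O–C linkage → ether.
–C(=O)–O–C with C on the carbonyl side → ester.
C–O–C with sp³ carbons on both sides and no adjacent C=O → ether.
pendant –CH2OCH3: C–O–C linkage → ether.
pendant –COOCH3: carbonyl C bonded to C and –OCH3 → ester.
–OH on an sp³ carbon → alcohol (secondary).
para-disubstituted benzene ring → arene.
pendant –C(=O)X: carbonyl C bonded to C and halogen → acyl halide.
C–N–C with sp³ carbons and no adjacent C=O → amine (secondary).
–C(=O)OCH2CH3: carbonyl C bonded to C and to –OEt → ester.
Ether appears at: CH2OCH2, CH(CH2OCH3), CH2OCH2, CH(CH2OCH3) → 4.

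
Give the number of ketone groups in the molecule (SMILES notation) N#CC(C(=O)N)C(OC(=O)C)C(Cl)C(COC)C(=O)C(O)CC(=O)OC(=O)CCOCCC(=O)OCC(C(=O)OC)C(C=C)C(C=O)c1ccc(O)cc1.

N≡C–: carbon triple-bonded to nitrogen → nitrile.
pendant –CONH2: carbonyl C bonded to C and N → amide.
pendant –OC(=O)CH3: an acyloxy group → ester.
halogen on an sp³ carbon → alkyl halide.
pendant –CH2OCH3: C–O–C linkage → ether.
–C(=O)– with carbon on both sides → ketone.
–OH on an sp³ carbon → alcohol (secondary).
two acyl groups sharing one oxygen, –C(=O)–O–C(=O)– → anhydride.
C–O–C with sp³ carbons on both sides and no adjacent C=O → ether.
–C(=O)–O–C with C on the carbonyl side → ester.
pendant –COOCH3: carbonyl C bonded to C and –OCH3 → ester.
pendant –CH=CH2: C=C double bond → alkene.
pendant –CHO: carbonyl C bonded to C and H → aldehyde.
–OH attached directly to an aromatic ring → phenol (not alcohol); the ring itself is an arene.
Ketone appears at: CO → 1.

1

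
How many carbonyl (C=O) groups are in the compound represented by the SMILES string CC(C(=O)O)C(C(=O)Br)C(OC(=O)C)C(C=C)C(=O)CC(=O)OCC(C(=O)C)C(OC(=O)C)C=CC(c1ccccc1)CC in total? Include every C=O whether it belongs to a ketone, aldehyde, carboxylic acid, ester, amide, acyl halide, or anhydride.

CH(COOH): carboxylic acid, 1 C=O (running total 1).
CH(COBr): acyl halide, 1 C=O (running total 2).
CH(OCOCH3): ester, 1 C=O (running total 3).
CO: ketone, 1 C=O (running total 4).
CH2COOCH2: ester, 1 C=O (running total 5).
CH(COCH3): ketone, 1 C=O (running total 6).
CH(OCOCH3): ester, 1 C=O (running total 7).

7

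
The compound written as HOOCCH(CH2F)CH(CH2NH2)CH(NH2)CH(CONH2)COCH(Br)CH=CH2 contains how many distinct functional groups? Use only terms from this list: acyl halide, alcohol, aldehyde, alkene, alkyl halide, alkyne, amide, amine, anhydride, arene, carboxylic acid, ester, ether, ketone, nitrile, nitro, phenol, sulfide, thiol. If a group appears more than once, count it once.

6

Taking each segment in turn:
  HOOC: –COOH: carbonyl C bonded to –OH and C → carboxylic acid (the –OH is not a separate alcohol).
  CH(CH2F): pendant –CH2X: halogen on sp³ carbon → alkyl halide.
  CH(CH2NH2): pendant –CH2NH2: N on sp³ C, no adjacent C=O → amine.
  CH(NH2): –NH2 on an sp³ carbon with no adjacent C=O → amine.
  CH(CONH2): pendant –CONH2: carbonyl C bonded to C and N → amide.
  CO: –C(=O)– with carbon on both sides → ketone.
  CH(Br): halogen on an sp³ carbon → alkyl halide.
  CH=CH2: C=C double bond → alkene.
Distinct types present: alkene, alkyl halide, amide, amine, carboxylic acid, ketone.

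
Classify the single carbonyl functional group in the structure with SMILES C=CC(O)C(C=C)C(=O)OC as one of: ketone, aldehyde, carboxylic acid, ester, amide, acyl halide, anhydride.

ester

The carbonyl is in the COOCH3 segment: –C(=O)OCH3: carbonyl C bonded to C and to –OCH3 → ester (not ketone + ether).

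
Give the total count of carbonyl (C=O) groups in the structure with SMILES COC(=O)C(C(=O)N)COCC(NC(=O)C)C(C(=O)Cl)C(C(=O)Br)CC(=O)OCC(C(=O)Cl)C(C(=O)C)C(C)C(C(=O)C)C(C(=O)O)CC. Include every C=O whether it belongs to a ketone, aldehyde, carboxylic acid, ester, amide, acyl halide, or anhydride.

10

CH3OOC: ester, 1 C=O (running total 1).
CH(CONH2): amide, 1 C=O (running total 2).
CH(NHCOCH3): amide, 1 C=O (running total 3).
CH(COCl): acyl halide, 1 C=O (running total 4).
CH(COBr): acyl halide, 1 C=O (running total 5).
CH2COOCH2: ester, 1 C=O (running total 6).
CH(COCl): acyl halide, 1 C=O (running total 7).
CH(COCH3): ketone, 1 C=O (running total 8).
CH(COCH3): ketone, 1 C=O (running total 9).
CH(COOH): carboxylic acid, 1 C=O (running total 10).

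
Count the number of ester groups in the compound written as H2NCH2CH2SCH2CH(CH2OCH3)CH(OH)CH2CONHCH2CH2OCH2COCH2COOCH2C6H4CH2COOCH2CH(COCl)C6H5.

Working along the chain:
  H2NCH2: –NH2 on an sp³ carbon with no adjacent C=O → amine.
  CH2SCH2: C–S–C linkage → sulfide (thioether).
  CH(CH2OCH3): pendant –CH2OCH3: C–O–C linkage → ether.
  CH(OH): –OH on an sp³ carbon → alcohol (secondary).
  CH2CONHCH2: –C(=O)–N– linkage → amide (the N is not an amine).
  CH2OCH2: C–O–C with sp³ carbons on both sides and no adjacent C=O → ether.
  CO: –C(=O)– with carbon on both sides → ketone.
  CH2COOCH2: –C(=O)–O–C with C on the carbonyl side → ester.
  C6H4: para-disubstituted benzene ring → arene.
  CH2COOCH2: –C(=O)–O–C with C on the carbonyl side → ester.
  CH(COCl): pendant –C(=O)X: carbonyl C bonded to C and halogen → acyl halide.
  C6H5: –C6H5 phenyl ring → arene.
Ester appears at: CH2COOCH2, CH2COOCH2 → 2.

2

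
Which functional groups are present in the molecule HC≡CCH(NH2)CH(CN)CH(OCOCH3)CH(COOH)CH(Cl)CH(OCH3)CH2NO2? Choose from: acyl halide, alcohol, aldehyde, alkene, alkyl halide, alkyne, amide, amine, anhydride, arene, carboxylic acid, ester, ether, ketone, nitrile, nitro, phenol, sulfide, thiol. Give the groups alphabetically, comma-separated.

alkyl halide, alkyne, amine, carboxylic acid, ester, ether, nitrile, nitro

Reading the structure from left to right:
  HC≡C: C≡C triple bond → alkyne.
  CH(NH2): –NH2 on an sp³ carbon with no adjacent C=O → amine.
  CH(CN): pendant –C≡N: nitrile.
  CH(OCOCH3): pendant –OC(=O)CH3: an acyloxy group → ester.
  CH(COOH): pendant –COOH: carbonyl C bonded to C and –OH → carboxylic acid.
  CH(Cl): halogen on an sp³ carbon → alkyl halide.
  CH(OCH3): pendant –OCH3: C–O–C with sp³ C, no adjacent C=O → ether.
  CH2NO2: –NO2 on carbon → nitro group.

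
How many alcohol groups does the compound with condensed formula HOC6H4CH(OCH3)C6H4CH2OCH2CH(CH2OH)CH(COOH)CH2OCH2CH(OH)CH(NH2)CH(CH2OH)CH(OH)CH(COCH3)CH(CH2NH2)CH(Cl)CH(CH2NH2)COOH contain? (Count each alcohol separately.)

4

Reading the structure from left to right:
  HOC6H4: –OH attached directly to an aromatic ring → phenol (not alcohol); the ring itself is an arene.
  CH(OCH3): pendant –OCH3: C–O–C with sp³ C, no adjacent C=O → ether.
  C6H4: para-disubstituted benzene ring → arene.
  CH2OCH2: C–O–C with sp³ carbons on both sides and no adjacent C=O → ether.
  CH(CH2OH): pendant –CH2OH on an sp³ backbone C → alcohol.
  CH(COOH): pendant –COOH: carbonyl C bonded to C and –OH → carboxylic acid.
  CH2OCH2: C–O–C with sp³ carbons on both sides and no adjacent C=O → ether.
  CH(OH): –OH on an sp³ carbon → alcohol (secondary).
  CH(NH2): –NH2 on an sp³ carbon with no adjacent C=O → amine.
  CH(CH2OH): pendant –CH2OH on an sp³ backbone C → alcohol.
  CH(OH): –OH on an sp³ carbon → alcohol (secondary).
  CH(COCH3): pendant –COCH3: carbonyl C bonded to two carbons → ketone.
  CH(CH2NH2): pendant –CH2NH2: N on sp³ C, no adjacent C=O → amine.
  CH(Cl): halogen on an sp³ carbon → alkyl halide.
  CH(CH2NH2): pendant –CH2NH2: N on sp³ C, no adjacent C=O → amine.
  COOH: –COOH: carbonyl C bonded to –OH and C → carboxylic acid (the –OH is not a separate alcohol).
Alcohol appears at: CH(CH2OH), CH(OH), CH(CH2OH), CH(OH) → 4.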